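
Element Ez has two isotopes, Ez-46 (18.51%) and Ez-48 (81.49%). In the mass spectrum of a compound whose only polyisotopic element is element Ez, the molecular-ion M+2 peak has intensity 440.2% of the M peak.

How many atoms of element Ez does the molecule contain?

1

With n Ez atoms, P(M+2)/P(M) = C(n,1)·p^(n−1)q / p^n = n·q/p = n · 0.8149/0.1851.
n = 4.402 × 0.1851/0.8149 = 1.00 ≈ 1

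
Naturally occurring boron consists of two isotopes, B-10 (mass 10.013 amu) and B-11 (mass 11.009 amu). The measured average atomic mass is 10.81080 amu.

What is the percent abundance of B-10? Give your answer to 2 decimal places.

19.90%

Writing the weighted mean with unknown fraction x of B-10:
10.013·x + 11.009·(1 − x) = 10.81080
(10.013 − 11.009)·x = 10.81080 − 11.009
x = -0.19820 / -0.996 = 0.19900 → 19.90% B-10, 80.10% B-11.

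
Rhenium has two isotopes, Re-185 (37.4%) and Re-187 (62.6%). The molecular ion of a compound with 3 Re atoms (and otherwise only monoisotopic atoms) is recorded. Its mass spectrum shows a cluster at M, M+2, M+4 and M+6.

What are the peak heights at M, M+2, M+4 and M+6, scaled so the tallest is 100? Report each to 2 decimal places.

11.90 : 59.74 : 100.00 : 55.79

Expanding (0.374 + 0.626)^3:
P(M) = 0.374^3 = 0.052314
P(M+2) = 3 × 0.374^2 × 0.626^1 = 0.262687
P(M+4) = 3 × 0.374^1 × 0.626^2 = 0.439685
P(M+6) = 0.626^3 = 0.245314
The M+4 peak is largest (0.439685); scaling to 100 gives 11.90 : 59.74 : 100.00 : 55.79.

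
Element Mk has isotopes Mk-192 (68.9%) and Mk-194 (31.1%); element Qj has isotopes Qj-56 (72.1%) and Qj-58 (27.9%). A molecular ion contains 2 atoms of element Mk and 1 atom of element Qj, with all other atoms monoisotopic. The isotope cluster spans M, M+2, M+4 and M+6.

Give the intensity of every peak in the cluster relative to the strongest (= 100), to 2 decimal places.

77.54 : 100.00 : 42.88 : 6.11

Element Mk pattern (n=2): 0.474721 : 0.428558 : 0.096721
Element Qj pattern (n=1): 0.7210 : 0.2790
Convolve the two distributions (both contribute in 2-u steps):
  M: 0.474721×0.7210 = 0.342274
  M+2: 0.474721×0.2790 + 0.428558×0.7210 = 0.441437
  M+4: 0.428558×0.2790 + 0.096721×0.7210 = 0.189304
  M+6: 0.096721×0.2790 = 0.026985
Scale to base peak (0.441437) = 100: 77.54 : 100.00 : 42.88 : 6.11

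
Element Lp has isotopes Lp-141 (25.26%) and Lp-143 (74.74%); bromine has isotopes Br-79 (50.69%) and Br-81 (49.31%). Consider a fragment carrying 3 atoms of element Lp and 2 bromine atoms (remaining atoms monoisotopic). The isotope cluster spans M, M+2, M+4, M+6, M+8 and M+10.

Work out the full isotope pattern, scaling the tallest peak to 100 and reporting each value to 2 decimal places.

Element Lp pattern (n=3): 0.01611759 : 0.14306752 : 0.4233122 : 0.41750269
Bromine pattern (n=2): 0.25694761 : 0.49990478 : 0.24314761
Convolve the two distributions (both contribute in 2-u steps):
  M: 0.01611759×0.25694761 = 0.004141
  M+2: 0.01611759×0.49990478 + 0.14306752×0.25694761 = 0.044818
  M+4: 0.01611759×0.24314761 + 0.14306752×0.49990478 + 0.4233122×0.25694761 = 0.184208
  M+6: 0.14306752×0.24314761 + 0.4233122×0.49990478 + 0.41750269×0.25694761 = 0.353679
  M+8: 0.4233122×0.24314761 + 0.41750269×0.49990478 = 0.311639
  M+10: 0.41750269×0.24314761 = 0.101515
Scale to base peak (0.353679) = 100: 1.17 : 12.67 : 52.08 : 100.00 : 88.11 : 28.70

1.17 : 12.67 : 52.08 : 100.00 : 88.11 : 28.70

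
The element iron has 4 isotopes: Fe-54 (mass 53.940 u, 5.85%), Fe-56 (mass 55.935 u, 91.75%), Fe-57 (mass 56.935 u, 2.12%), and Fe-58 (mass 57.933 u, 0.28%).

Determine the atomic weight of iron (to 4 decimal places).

Ar = Σ fᵢ·mᵢ = 0.0585 × 53.940 + 0.9175 × 55.935 + 0.0212 × 56.935 + 0.0028 × 57.933
= 3.15549 + 51.32036 + 1.20702 + 0.16221 = 55.84508 u

55.8451 u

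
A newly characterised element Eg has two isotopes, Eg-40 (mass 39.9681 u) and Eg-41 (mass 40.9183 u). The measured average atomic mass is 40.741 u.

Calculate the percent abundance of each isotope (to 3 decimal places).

With x = fraction of Eg-40 (so Eg-41 is 1 − x):
39.9681·x + 40.9183·(1 − x) = 40.741
(39.9681 − 40.9183)·x = 40.741 − 40.9183
x = -0.1773 / -0.9502 = 0.18659 → 18.659% Eg-40, 81.341% Eg-41.

Eg-40: 18.659%, Eg-41: 81.341%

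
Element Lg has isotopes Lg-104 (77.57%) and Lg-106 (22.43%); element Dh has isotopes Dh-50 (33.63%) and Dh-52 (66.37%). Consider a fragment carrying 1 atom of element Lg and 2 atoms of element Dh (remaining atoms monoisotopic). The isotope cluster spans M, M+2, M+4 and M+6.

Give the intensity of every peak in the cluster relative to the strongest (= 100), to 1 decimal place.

Element Lg pattern (n=1): 0.7757 : 0.2243
Element Dh pattern (n=2): 0.11309769 : 0.44640462 : 0.44049769
Convolve the two distributions (both contribute in 2-u steps):
  M: 0.7757×0.11309769 = 0.087730
  M+2: 0.7757×0.44640462 + 0.2243×0.11309769 = 0.371644
  M+4: 0.7757×0.44049769 + 0.2243×0.44640462 = 0.441823
  M+6: 0.2243×0.44049769 = 0.098804
Scale to base peak (0.441823) = 100: 19.9 : 84.1 : 100.0 : 22.4

19.9 : 84.1 : 100.0 : 22.4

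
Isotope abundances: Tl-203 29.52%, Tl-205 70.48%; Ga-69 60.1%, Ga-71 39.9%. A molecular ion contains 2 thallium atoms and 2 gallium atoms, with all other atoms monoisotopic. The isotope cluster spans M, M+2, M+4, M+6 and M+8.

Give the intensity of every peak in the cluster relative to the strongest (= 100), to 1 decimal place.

8.0 : 48.9 : 100.0 : 77.5 : 20.1

Thallium pattern (n=2): 0.08714304 : 0.41611392 : 0.49674304
Gallium pattern (n=2): 0.361201 : 0.479598 : 0.159201
Convolve the two distributions (both contribute in 2-u steps):
  M: 0.08714304×0.361201 = 0.031476
  M+2: 0.08714304×0.479598 + 0.41611392×0.361201 = 0.192094
  M+4: 0.08714304×0.159201 + 0.41611392×0.479598 + 0.49674304×0.361201 = 0.392865
  M+6: 0.41611392×0.159201 + 0.49674304×0.479598 = 0.304483
  M+8: 0.49674304×0.159201 = 0.079082
Scale to base peak (0.392865) = 100: 8.0 : 48.9 : 100.0 : 77.5 : 20.1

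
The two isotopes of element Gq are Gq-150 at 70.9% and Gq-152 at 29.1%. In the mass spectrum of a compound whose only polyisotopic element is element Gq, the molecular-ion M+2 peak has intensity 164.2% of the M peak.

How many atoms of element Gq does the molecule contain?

4

For n independent Gq atoms, I(M+2)/I(M) = n · (abundance Gq-152) / (abundance Gq-150) = n · 0.291/0.709.
n = 1.642 × 0.709/0.291 = 4.00 ≈ 4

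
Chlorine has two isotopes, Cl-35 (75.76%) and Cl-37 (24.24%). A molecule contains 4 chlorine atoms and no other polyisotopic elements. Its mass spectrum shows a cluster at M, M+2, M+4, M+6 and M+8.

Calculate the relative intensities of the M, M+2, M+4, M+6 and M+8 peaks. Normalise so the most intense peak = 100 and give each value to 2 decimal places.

78.14 : 100.00 : 47.99 : 10.24 : 0.82

Expanding (0.7576 + 0.2424)^4:
P(M) = 0.7576^4 = 0.329428
P(M+2) = 4 × 0.7576^3 × 0.2424^1 = 0.421612
P(M+4) = 6 × 0.7576^2 × 0.2424^2 = 0.202347
P(M+6) = 4 × 0.7576^1 × 0.2424^3 = 0.043162
P(M+8) = 0.2424^4 = 0.003452
The M+2 peak is largest (0.421612); scaling to 100 gives 78.14 : 100.00 : 47.99 : 10.24 : 0.82.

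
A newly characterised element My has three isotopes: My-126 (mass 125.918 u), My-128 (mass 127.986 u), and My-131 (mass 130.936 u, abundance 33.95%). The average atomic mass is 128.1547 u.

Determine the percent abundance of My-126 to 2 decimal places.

Let x and y be the fractions of My-126 and My-128. Then x + y = 1 − 0.3395 = 0.6605 and 125.918x + 127.986y = 128.1547 − 0.3395×130.936 = 83.701928.
Substituting: 125.918x + 127.986(0.6605 − x) = 83.701928
(125.918 − 127.986)x = -0.832825  ⇒  x = 0.40272, y = 0.25778
My-126: 40.27%, My-128: 25.78%.

40.27%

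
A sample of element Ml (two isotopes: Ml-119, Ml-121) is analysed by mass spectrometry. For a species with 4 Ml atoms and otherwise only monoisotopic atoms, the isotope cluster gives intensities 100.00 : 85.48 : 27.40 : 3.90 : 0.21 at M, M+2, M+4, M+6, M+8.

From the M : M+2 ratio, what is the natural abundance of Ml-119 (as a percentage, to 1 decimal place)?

If p is the fraction of Ml that is Ml-119, then I(M+2)/I(M) = [C(4,1)·p^3·(1−p)] / p^4 = 4·(1−p)/p = 85.48/100.00 = 0.8548
(1−p)/p = 0.8548/4 = 0.2137  ⇒  p = 1/(1 + 0.2137) = 0.8239
Ml-119: 82.4%, Ml-121: 17.6%.

82.4%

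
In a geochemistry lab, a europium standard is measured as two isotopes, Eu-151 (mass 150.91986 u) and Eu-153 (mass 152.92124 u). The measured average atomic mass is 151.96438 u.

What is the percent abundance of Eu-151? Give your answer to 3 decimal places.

Let x be the fractional abundance of Eu-151; then Eu-153 has abundance 1 − x.
150.91986·x + 152.92124·(1 − x) = 151.96438
(150.91986 − 152.92124)·x = 151.96438 − 152.92124
x = -0.95686 / -2.00138 = 0.47810 → 47.810% Eu-151, 52.190% Eu-153.

47.810%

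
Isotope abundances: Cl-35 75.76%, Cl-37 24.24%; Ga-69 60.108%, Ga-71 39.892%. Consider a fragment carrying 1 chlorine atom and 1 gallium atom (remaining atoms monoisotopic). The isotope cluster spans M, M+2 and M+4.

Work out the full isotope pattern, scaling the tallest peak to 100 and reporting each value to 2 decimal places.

Chlorine pattern (n=1): 0.7576 : 0.2424
Gallium pattern (n=1): 0.60108 : 0.39892
Convolve the two distributions (both contribute in 2-u steps):
  M: 0.7576×0.60108 = 0.455378
  M+2: 0.7576×0.39892 + 0.2424×0.60108 = 0.447924
  M+4: 0.2424×0.39892 = 0.096698
Scale to base peak (0.455378) = 100: 100.00 : 98.36 : 21.23

100.00 : 98.36 : 21.23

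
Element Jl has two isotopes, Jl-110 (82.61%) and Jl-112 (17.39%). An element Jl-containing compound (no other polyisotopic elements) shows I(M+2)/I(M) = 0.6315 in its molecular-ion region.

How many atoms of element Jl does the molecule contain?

3

The M+2/M ratio from n Jl atoms is n · q/p = n · 0.1739/0.8261.
n = 0.6315 × 0.8261/0.1739 = 3.00 ≈ 3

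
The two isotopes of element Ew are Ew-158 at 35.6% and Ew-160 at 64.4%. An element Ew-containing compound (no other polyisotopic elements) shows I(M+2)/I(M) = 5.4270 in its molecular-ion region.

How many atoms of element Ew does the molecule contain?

For n independent Ew atoms, I(M+2)/I(M) = n · (abundance Ew-160) / (abundance Ew-158) = n · 0.644/0.356.
n = 5.4270 × 0.356/0.644 = 3.00 ≈ 3

3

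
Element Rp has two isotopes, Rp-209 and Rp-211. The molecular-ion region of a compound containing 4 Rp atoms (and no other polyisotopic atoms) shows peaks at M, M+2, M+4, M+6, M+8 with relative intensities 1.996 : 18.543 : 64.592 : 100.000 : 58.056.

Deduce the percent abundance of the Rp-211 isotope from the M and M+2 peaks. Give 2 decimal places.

69.90%

Let p = fractional abundance of Rp-209. I(M+2)/I(M) = [C(4,1)·p^3·(1−p)] / p^4 = 4·(1−p)/p = 18.543/1.996 = 9.2901
(1−p)/p = 9.2901/4 = 2.3225  ⇒  p = 1/(1 + 2.3225) = 0.3010
Rp-209: 30.10%, Rp-211: 69.90%.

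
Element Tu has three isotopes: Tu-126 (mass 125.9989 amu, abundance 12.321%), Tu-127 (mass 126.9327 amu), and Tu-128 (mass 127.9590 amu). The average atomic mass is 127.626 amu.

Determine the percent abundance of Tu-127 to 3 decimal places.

8.915%

The remaining 87.679% is split between Tu-127 (fraction x) and Tu-128 (fraction 0.87679 − x).
Substituting: 126.9327x + 127.9590(0.87679 − x) = 112.101675531
(126.9327 − 127.9590)x = -0.091496079  ⇒  x = 0.08915, y = 0.78764
Tu-127: 8.915%, Tu-128: 78.764%.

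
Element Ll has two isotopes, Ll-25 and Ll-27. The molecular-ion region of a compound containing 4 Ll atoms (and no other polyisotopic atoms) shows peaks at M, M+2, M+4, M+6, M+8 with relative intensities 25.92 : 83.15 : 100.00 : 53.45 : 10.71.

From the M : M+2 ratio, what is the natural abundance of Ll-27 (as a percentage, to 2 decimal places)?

44.51%

Let p = fractional abundance of Ll-25. I(M+2)/I(M) = [C(4,1)·p^3·(1−p)] / p^4 = 4·(1−p)/p = 83.15/25.92 = 3.2079
(1−p)/p = 3.2079/4 = 0.8020  ⇒  p = 1/(1 + 0.8020) = 0.5549
Ll-25: 55.49%, Ll-27: 44.51%.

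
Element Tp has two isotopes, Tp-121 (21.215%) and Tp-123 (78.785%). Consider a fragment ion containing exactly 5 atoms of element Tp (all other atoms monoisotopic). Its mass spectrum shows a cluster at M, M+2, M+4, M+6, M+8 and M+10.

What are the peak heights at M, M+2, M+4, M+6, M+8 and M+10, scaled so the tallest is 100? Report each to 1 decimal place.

Each Tp atom is independently Tp-121 (p = 0.21215) or Tp-123 (q = 0.78785); the cluster is the binomial expansion (p + q)^5.
P(M) = 0.21215^5 = 0.000430
P(M+2) = 5 × 0.21215^4 × 0.78785^1 = 0.007980
P(M+4) = 10 × 0.21215^3 × 0.78785^2 = 0.059267
P(M+6) = 10 × 0.21215^2 × 0.78785^3 = 0.220098
P(M+8) = 5 × 0.21215^1 × 0.78785^4 = 0.408684
P(M+10) = 0.78785^5 = 0.303541
The M+8 peak is largest (0.408684); scaling to 100 gives 0.1 : 2.0 : 14.5 : 53.9 : 100.0 : 74.3.

0.1 : 2.0 : 14.5 : 53.9 : 100.0 : 74.3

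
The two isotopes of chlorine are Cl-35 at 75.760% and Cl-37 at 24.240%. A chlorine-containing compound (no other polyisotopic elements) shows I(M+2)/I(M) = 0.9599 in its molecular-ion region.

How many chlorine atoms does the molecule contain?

For n independent Cl atoms, I(M+2)/I(M) = n · (abundance Cl-37) / (abundance Cl-35) = n · 0.24240/0.75760.
n = 0.9599 × 0.75760/0.24240 = 3.00 ≈ 3

3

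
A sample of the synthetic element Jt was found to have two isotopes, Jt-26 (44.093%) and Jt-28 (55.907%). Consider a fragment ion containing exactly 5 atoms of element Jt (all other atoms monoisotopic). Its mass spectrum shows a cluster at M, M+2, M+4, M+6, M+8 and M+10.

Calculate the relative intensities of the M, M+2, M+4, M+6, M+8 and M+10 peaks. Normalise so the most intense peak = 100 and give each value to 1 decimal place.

4.9 : 31.1 : 78.9 : 100.0 : 63.4 : 16.1

The 5 Jt atoms are independent, so intensities follow the terms of (0.44093 + 0.55907)^5.
P(M) = 0.44093^5 = 0.016667
P(M+2) = 5 × 0.44093^4 × 0.55907^1 = 0.105661
P(M+4) = 10 × 0.44093^3 × 0.55907^2 = 0.267942
P(M+6) = 10 × 0.44093^2 × 0.55907^3 = 0.339733
P(M+8) = 5 × 0.44093^1 × 0.55907^4 = 0.215380
P(M+10) = 0.55907^5 = 0.054617
The M+6 peak is largest (0.339733); scaling to 100 gives 4.9 : 31.1 : 78.9 : 100.0 : 63.4 : 16.1.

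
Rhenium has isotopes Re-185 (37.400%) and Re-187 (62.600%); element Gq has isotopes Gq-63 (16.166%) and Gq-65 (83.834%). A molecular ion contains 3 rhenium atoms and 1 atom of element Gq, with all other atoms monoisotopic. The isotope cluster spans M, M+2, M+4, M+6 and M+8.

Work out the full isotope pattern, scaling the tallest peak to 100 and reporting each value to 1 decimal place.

Rhenium pattern (n=3): 0.05231362 : 0.26268713 : 0.43968487 : 0.24531438
Element Gq pattern (n=1): 0.16166 : 0.83834
Convolve the two distributions (both contribute in 2-u steps):
  M: 0.05231362×0.16166 = 0.008457
  M+2: 0.05231362×0.83834 + 0.26268713×0.16166 = 0.086323
  M+4: 0.26268713×0.83834 + 0.43968487×0.16166 = 0.291301
  M+6: 0.43968487×0.83834 + 0.24531438×0.16166 = 0.408263
  M+8: 0.24531438×0.83834 = 0.205657
Scale to base peak (0.408263) = 100: 2.1 : 21.1 : 71.4 : 100.0 : 50.4

2.1 : 21.1 : 71.4 : 100.0 : 50.4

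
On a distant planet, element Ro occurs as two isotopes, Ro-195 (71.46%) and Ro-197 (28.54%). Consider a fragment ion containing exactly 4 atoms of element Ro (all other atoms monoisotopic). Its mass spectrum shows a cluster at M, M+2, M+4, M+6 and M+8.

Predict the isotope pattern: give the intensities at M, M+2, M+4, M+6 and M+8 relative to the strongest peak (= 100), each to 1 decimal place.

62.6 : 100.0 : 59.9 : 16.0 : 1.6

Expanding (0.7146 + 0.2854)^4:
P(M) = 0.7146^4 = 0.260767
P(M+2) = 4 × 0.7146^3 × 0.2854^1 = 0.416584
P(M+4) = 6 × 0.7146^2 × 0.2854^2 = 0.249566
P(M+6) = 4 × 0.7146^1 × 0.2854^3 = 0.066448
P(M+8) = 0.2854^4 = 0.006635
The M+2 peak is largest (0.416584); scaling to 100 gives 62.6 : 100.0 : 59.9 : 16.0 : 1.6.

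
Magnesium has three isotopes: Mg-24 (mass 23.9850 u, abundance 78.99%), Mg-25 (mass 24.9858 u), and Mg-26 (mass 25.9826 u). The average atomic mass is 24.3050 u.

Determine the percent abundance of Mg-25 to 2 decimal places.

Let x and y be the fractions of Mg-25 and Mg-26. Then x + y = 1 − 0.7899 = 0.2101 and 24.9858x + 25.9826y = 24.3050 − 0.7899×23.9850 = 5.3592485.
Substituting: 24.9858x + 25.9826(0.2101 − x) = 5.3592485
(24.9858 − 25.9826)x = -0.09969576  ⇒  x = 0.10002, y = 0.11008
Mg-25: 10.00%, Mg-26: 11.01%.

10.00%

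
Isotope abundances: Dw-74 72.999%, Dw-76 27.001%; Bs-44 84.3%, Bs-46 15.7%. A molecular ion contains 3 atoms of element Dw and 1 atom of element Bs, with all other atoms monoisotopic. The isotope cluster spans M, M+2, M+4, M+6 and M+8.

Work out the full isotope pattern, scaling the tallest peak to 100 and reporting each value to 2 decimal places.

77.17 : 100.00 : 47.62 : 9.80 : 0.73

Element Dw pattern (n=3): 0.38900101 : 0.43165316 : 0.15966064 : 0.01968519
Element Bs pattern (n=1): 0.8430 : 0.1570
Convolve the two distributions (both contribute in 2-u steps):
  M: 0.38900101×0.8430 = 0.327928
  M+2: 0.38900101×0.1570 + 0.43165316×0.8430 = 0.424957
  M+4: 0.43165316×0.1570 + 0.15966064×0.8430 = 0.202363
  M+6: 0.15966064×0.1570 + 0.01968519×0.8430 = 0.041661
  M+8: 0.01968519×0.1570 = 0.003091
Scale to base peak (0.424957) = 100: 77.17 : 100.00 : 47.62 : 9.80 : 0.73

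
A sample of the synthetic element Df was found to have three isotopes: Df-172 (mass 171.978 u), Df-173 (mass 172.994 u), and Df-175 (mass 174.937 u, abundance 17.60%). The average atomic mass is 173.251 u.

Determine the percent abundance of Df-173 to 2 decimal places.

Let x and y be the fractions of Df-172 and Df-173. Then x + y = 1 − 0.1760 = 0.8240 and 171.978x + 172.994y = 173.251 − 0.1760×174.937 = 142.462088.
Substituting: 171.978x + 172.994(0.8240 − x) = 142.462088
(171.978 − 172.994)x = -0.084968  ⇒  x = 0.08363, y = 0.74037
Df-172: 8.36%, Df-173: 74.04%.

74.04%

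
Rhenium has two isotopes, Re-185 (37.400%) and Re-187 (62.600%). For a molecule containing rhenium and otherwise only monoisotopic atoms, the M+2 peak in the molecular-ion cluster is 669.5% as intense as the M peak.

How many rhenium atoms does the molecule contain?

The M+2/M ratio from n Re atoms is n · q/p = n · 0.62600/0.37400.
n = 6.695 × 0.37400/0.62600 = 4.00 ≈ 4

4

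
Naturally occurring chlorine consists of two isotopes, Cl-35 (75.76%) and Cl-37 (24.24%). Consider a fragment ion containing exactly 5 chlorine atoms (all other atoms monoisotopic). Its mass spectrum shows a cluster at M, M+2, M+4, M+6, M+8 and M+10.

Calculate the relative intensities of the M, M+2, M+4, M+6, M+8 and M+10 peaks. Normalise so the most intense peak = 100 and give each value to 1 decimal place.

Expanding (0.7576 + 0.2424)^5:
P(M) = 0.7576^5 = 0.249574
P(M+2) = 5 × 0.7576^4 × 0.2424^1 = 0.399266
P(M+4) = 10 × 0.7576^3 × 0.2424^2 = 0.255497
P(M+6) = 10 × 0.7576^2 × 0.2424^3 = 0.081748
P(M+8) = 5 × 0.7576^1 × 0.2424^4 = 0.013078
P(M+10) = 0.2424^5 = 0.000837
The M+2 peak is largest (0.399266); scaling to 100 gives 62.5 : 100.0 : 64.0 : 20.5 : 3.3 : 0.2.

62.5 : 100.0 : 64.0 : 20.5 : 3.3 : 0.2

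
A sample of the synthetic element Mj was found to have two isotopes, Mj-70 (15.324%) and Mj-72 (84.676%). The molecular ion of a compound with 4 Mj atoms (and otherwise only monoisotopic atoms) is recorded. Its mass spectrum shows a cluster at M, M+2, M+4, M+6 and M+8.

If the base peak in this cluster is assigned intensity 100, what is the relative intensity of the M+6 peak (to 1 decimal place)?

Binomial terms of (0.15324 + 0.84676)^4: M 0.0006, M+2 0.0122, M+4 0.1010, M+6 0.3721, M+8 0.5141 → M+8 is the base peak.
P(M+8) = C(4,4) × 0.15324^0 × 0.84676^4 = 1 × 1.0000 × 0.51409258 = 0.514093 (base)
P(M+6) = C(4,3) × 0.15324^1 × 0.84676^3 = 4 × 0.15324 × 0.60712903 = 0.372146
Relative intensity = 0.372146 / 0.514093 × 100 = 72.4

72.4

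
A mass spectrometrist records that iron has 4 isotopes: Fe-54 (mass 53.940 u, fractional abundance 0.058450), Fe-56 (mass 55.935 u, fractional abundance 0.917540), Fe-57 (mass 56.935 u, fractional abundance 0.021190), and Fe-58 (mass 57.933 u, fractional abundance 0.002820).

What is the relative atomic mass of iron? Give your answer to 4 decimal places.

Ar = Σ fᵢ·mᵢ = 0.058450 × 53.940 + 0.917540 × 55.935 + 0.021190 × 56.935 + 0.002820 × 57.933
= 3.15279 + 51.32260 + 1.20645 + 0.16337 = 55.84521 u

55.8452 u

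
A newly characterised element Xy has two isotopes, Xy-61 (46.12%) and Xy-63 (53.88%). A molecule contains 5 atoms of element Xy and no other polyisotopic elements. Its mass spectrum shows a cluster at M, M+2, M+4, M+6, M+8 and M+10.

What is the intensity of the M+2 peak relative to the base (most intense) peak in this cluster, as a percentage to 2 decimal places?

(0.4612 + 0.5388)^5 gives M 0.0209, M+2 0.1219, M+4 0.2848, M+6 0.3327, M+8 0.1943, M+10 0.0454; the largest is M+6.
P(M+6) = C(5,3) × 0.4612^2 × 0.5388^3 = 10 × 0.21270544 × 0.15641657 = 0.332707 (base)
P(M+2) = C(5,1) × 0.4612^4 × 0.5388^1 = 5 × 0.0452436 × 0.5388 = 0.121886
Relative intensity = 0.121886 / 0.332707 × 100 = 36.63

36.63%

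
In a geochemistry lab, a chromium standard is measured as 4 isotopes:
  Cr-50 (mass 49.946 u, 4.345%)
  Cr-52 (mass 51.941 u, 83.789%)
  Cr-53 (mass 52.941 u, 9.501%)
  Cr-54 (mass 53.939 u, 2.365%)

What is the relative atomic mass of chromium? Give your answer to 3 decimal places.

Average mass = Σ (abundance × isotope mass) = 0.04345 × 49.946 + 0.83789 × 51.941 + 0.09501 × 52.941 + 0.02365 × 53.939
= 2.1702 + 43.5208 + 5.0299 + 1.2757 = 51.9966 u

51.997 u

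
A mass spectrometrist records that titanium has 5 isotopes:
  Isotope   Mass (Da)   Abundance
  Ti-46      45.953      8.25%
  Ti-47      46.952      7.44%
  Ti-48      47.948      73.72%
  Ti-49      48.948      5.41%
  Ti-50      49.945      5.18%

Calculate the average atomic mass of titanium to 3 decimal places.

Weight each isotope mass by its fractional abundance: 0.0825 × 45.953 + 0.0744 × 46.952 + 0.7372 × 47.948 + 0.0541 × 48.948 + 0.0518 × 49.945
= 3.7911 + 3.4932 + 35.3473 + 2.6481 + 2.5872 = 47.8669 Da

47.867 Da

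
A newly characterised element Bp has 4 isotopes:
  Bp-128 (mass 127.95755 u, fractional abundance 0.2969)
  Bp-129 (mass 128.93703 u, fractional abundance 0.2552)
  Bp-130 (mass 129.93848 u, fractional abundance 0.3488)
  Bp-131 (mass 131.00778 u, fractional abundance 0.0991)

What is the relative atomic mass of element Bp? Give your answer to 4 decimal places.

The abundance-weighted mean is 0.2969 × 127.95755 + 0.2552 × 128.93703 + 0.3488 × 129.93848 + 0.0991 × 131.00778
= 37.990597 + 32.904730 + 45.322542 + 12.982871 = 129.200740 u

129.2007 u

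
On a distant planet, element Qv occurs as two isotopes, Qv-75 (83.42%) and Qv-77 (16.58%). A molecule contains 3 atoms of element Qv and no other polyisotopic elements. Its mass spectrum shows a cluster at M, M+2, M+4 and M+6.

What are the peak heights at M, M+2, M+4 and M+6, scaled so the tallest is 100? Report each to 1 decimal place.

Expanding (0.8342 + 0.1658)^3:
P(M) = 0.8342^3 = 0.580511
P(M+2) = 3 × 0.8342^2 × 0.1658^1 = 0.346136
P(M+4) = 3 × 0.8342^1 × 0.1658^2 = 0.068796
P(M+6) = 0.1658^3 = 0.004558
The M peak is largest (0.580511); scaling to 100 gives 100.0 : 59.6 : 11.9 : 0.8.

100.0 : 59.6 : 11.9 : 0.8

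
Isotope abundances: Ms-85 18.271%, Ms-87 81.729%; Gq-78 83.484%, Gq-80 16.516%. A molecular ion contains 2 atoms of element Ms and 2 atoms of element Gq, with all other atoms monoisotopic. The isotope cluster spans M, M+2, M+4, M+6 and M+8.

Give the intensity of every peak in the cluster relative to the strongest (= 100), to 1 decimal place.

4.2 : 39.6 : 100.0 : 35.0 : 3.3

Element Ms pattern (n=2): 0.03338294 : 0.29865411 : 0.66796294
Element Gq pattern (n=2): 0.69695783 : 0.27576435 : 0.02727783
Convolve the two distributions (both contribute in 2-u steps):
  M: 0.03338294×0.69695783 = 0.023267
  M+2: 0.03338294×0.27576435 + 0.29865411×0.69695783 = 0.217355
  M+4: 0.03338294×0.02727783 + 0.29865411×0.27576435 + 0.66796294×0.69695783 = 0.548811
  M+6: 0.29865411×0.02727783 + 0.66796294×0.27576435 = 0.192347
  M+8: 0.66796294×0.02727783 = 0.018221
Scale to base peak (0.548811) = 100: 4.2 : 39.6 : 100.0 : 35.0 : 3.3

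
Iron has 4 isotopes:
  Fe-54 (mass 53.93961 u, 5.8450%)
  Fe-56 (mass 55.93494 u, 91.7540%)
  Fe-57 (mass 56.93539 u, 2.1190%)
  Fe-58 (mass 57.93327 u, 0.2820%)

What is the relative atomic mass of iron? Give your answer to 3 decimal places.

Ar = Σ fᵢ·mᵢ = 0.058450 × 53.93961 + 0.917540 × 55.93494 + 0.021190 × 56.93539 + 0.002820 × 57.93327
= 3.152770 + 51.322545 + 1.206461 + 0.163372 = 55.845148 u

55.845 u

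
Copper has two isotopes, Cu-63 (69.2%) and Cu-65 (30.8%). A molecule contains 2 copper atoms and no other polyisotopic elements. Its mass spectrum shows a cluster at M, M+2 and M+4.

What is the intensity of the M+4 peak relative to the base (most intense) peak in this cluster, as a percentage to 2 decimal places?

(0.692 + 0.308)^2 gives M 0.4789, M+2 0.4263, M+4 0.0949; the largest is M.
P(M) = C(2,0) × 0.692^2 × 0.308^0 = 1 × 0.478864 × 1.0000 = 0.478864 (base)
P(M+4) = C(2,2) × 0.692^0 × 0.308^2 = 1 × 1.0000 × 0.094864 = 0.094864
Relative intensity = 0.094864 / 0.478864 × 100 = 19.81

19.81%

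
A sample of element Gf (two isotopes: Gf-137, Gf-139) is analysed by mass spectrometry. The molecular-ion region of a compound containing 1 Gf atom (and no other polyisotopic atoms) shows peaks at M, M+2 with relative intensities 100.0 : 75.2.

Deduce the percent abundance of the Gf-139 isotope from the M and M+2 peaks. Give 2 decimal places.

42.92%

Let p = fractional abundance of Gf-137. I(M+2)/I(M) = [C(1,1)·p^0·(1−p)] / p^1 = 1·(1−p)/p = 75.2/100.0 = 0.7520
(1−p)/p = 0.7520/1 = 0.7520  ⇒  p = 1/(1 + 0.7520) = 0.5708
Gf-137: 57.08%, Gf-139: 42.92%.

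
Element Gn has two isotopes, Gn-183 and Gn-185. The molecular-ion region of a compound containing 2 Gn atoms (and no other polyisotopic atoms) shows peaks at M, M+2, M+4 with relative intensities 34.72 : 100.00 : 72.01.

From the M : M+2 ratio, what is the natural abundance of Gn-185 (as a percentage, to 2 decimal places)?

59.02%

If p is the fraction of Gn that is Gn-183, then I(M+2)/I(M) = [C(2,1)·p^1·(1−p)] / p^2 = 2·(1−p)/p = 100.00/34.72 = 2.8802
(1−p)/p = 2.8802/2 = 1.4401  ⇒  p = 1/(1 + 1.4401) = 0.4098
Gn-183: 40.98%, Gn-185: 59.02%.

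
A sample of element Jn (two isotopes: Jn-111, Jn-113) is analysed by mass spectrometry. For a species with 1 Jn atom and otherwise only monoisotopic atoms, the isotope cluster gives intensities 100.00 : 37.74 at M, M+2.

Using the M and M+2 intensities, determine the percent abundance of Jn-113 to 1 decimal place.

Let p = fractional abundance of Jn-111. I(M+2)/I(M) = [C(1,1)·p^0·(1−p)] / p^1 = 1·(1−p)/p = 37.74/100.00 = 0.3774
(1−p)/p = 0.3774/1 = 0.3774  ⇒  p = 1/(1 + 0.3774) = 0.7260
Jn-111: 72.6%, Jn-113: 27.4%.

27.4%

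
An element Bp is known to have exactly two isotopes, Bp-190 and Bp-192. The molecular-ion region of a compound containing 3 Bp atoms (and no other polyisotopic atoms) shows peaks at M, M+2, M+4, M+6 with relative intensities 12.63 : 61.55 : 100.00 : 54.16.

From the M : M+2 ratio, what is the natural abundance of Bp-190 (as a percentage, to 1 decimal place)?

Let p = fractional abundance of Bp-190. I(M+2)/I(M) = [C(3,1)·p^2·(1−p)] / p^3 = 3·(1−p)/p = 61.55/12.63 = 4.8733
(1−p)/p = 4.8733/3 = 1.6244  ⇒  p = 1/(1 + 1.6244) = 0.3810
Bp-190: 38.1%, Bp-192: 61.9%.

38.1%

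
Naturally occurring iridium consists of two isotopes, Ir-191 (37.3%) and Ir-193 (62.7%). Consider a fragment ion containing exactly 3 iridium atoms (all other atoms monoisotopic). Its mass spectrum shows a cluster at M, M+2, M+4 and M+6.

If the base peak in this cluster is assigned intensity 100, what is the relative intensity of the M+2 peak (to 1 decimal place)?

59.5

(0.373 + 0.627)^3 gives M 0.0519, M+2 0.2617, M+4 0.4399, M+6 0.2465; the largest is M+4.
P(M+4) = C(3,2) × 0.373^1 × 0.627^2 = 3 × 0.3730 × 0.393129 = 0.439911 (base)
P(M+2) = C(3,1) × 0.373^2 × 0.627^1 = 3 × 0.139129 × 0.6270 = 0.261702
Relative intensity = 0.261702 / 0.439911 × 100 = 59.5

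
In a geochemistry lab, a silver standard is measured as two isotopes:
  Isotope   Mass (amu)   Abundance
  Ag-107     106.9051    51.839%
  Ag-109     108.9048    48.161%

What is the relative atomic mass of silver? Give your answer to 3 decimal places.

The abundance-weighted mean is 0.51839 × 106.9051 + 0.48161 × 108.9048
= 55.41853 + 52.44964 = 107.86817 amu

107.868 amu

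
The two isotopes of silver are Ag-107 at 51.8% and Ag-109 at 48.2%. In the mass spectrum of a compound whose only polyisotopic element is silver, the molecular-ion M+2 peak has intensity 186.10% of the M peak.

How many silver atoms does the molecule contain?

2

With n Ag atoms, P(M+2)/P(M) = C(n,1)·p^(n−1)q / p^n = n·q/p = n · 0.482/0.518.
n = 1.8610 × 0.518/0.482 = 2.00 ≈ 2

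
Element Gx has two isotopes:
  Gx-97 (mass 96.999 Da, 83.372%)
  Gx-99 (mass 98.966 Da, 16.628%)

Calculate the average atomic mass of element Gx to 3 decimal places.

97.326 Da

The abundance-weighted mean is 0.83372 × 96.999 + 0.16628 × 98.966
= 80.8700 + 16.4561 = 97.3261 Da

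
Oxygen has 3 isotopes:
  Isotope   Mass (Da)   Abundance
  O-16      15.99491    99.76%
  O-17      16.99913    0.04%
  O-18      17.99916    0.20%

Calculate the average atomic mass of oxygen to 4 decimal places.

15.9993 Da

Ar = Σ fᵢ·mᵢ = 0.9976 × 15.99491 + 0.0004 × 16.99913 + 0.0020 × 17.99916
= 15.956522 + 0.006800 + 0.035998 = 15.999320 Da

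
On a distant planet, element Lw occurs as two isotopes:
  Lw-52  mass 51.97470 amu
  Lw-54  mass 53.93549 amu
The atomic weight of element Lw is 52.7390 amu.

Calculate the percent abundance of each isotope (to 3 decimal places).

Lw-52: 61.021%, Lw-54: 38.979%

Writing the weighted mean with unknown fraction x of Lw-52:
51.97470·x + 53.93549·(1 − x) = 52.7390
(51.97470 − 53.93549)·x = 52.7390 − 53.93549
x = -1.19649 / -1.96079 = 0.61021 → 61.021% Lw-52, 38.979% Lw-54.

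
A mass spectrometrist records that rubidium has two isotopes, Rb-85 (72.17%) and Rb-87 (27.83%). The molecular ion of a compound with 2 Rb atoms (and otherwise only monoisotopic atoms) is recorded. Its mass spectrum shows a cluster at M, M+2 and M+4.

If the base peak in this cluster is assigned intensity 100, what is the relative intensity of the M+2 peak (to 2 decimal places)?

77.12

(0.7217 + 0.2783)^2 gives M 0.5209, M+2 0.4017, M+4 0.0775; the largest is M.
P(M) = C(2,0) × 0.7217^2 × 0.2783^0 = 1 × 0.52085089 × 1.0000 = 0.520851 (base)
P(M+2) = C(2,1) × 0.7217^1 × 0.2783^1 = 2 × 0.7217 × 0.2783 = 0.401698
Relative intensity = 0.401698 / 0.520851 × 100 = 77.12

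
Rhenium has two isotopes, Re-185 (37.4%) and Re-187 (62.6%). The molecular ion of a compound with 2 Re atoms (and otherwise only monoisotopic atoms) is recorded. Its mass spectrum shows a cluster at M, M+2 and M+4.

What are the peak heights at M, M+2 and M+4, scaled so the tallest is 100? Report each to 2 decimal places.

29.87 : 100.00 : 83.69

The 2 Re atoms are independent, so intensities follow the terms of (0.374 + 0.626)^2.
P(M) = 0.374^2 = 0.139876
P(M+2) = 2 × 0.374^1 × 0.626^1 = 0.468248
P(M+4) = 0.626^2 = 0.391876
The M+2 peak is largest (0.468248); scaling to 100 gives 29.87 : 100.00 : 83.69.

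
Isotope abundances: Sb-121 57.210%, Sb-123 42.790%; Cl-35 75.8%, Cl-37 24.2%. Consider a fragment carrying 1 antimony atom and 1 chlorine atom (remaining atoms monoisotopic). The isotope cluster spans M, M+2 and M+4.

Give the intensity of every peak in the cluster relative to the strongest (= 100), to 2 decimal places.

Antimony pattern (n=1): 0.5721 : 0.4279
Chlorine pattern (n=1): 0.7580 : 0.2420
Convolve the two distributions (both contribute in 2-u steps):
  M: 0.5721×0.7580 = 0.433652
  M+2: 0.5721×0.2420 + 0.4279×0.7580 = 0.462796
  M+4: 0.4279×0.2420 = 0.103552
Scale to base peak (0.462796) = 100: 93.70 : 100.00 : 22.38

93.70 : 100.00 : 22.38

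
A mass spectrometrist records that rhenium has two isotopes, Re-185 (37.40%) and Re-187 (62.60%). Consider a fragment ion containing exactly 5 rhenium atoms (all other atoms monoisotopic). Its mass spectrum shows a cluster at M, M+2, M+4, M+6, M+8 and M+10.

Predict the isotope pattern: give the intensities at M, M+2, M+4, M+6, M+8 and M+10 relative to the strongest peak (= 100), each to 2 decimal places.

2.13 : 17.85 : 59.74 : 100.00 : 83.69 : 28.02

Each Re atom is independently Re-185 (p = 0.3740) or Re-187 (q = 0.6260); the cluster is the binomial expansion (p + q)^5.
P(M) = 0.3740^5 = 0.007317
P(M+2) = 5 × 0.3740^4 × 0.6260^1 = 0.061239
P(M+4) = 10 × 0.3740^3 × 0.6260^2 = 0.205005
P(M+6) = 10 × 0.3740^2 × 0.6260^3 = 0.343136
P(M+8) = 5 × 0.3740^1 × 0.6260^4 = 0.287170
P(M+10) = 0.6260^5 = 0.096133
The M+6 peak is largest (0.343136); scaling to 100 gives 2.13 : 17.85 : 59.74 : 100.00 : 83.69 : 28.02.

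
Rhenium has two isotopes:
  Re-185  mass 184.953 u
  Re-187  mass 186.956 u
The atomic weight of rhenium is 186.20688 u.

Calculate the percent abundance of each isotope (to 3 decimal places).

Re-185: 37.400%, Re-187: 62.600%

Let x be the fractional abundance of Re-185; then Re-187 has abundance 1 − x.
184.953·x + 186.956·(1 − x) = 186.20688
(184.953 − 186.956)·x = 186.20688 − 186.956
x = -0.74912 / -2.003 = 0.37400 → 37.400% Re-185, 62.600% Re-187.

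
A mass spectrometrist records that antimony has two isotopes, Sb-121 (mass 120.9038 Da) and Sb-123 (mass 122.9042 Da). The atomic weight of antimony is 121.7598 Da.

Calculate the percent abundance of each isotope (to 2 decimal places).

With x = fraction of Sb-121 (so Sb-123 is 1 − x):
120.9038·x + 122.9042·(1 − x) = 121.7598
(120.9038 − 122.9042)·x = 121.7598 − 122.9042
x = -1.1444 / -2.0004 = 0.57209 → 57.21% Sb-121, 42.79% Sb-123.

Sb-121: 57.21%, Sb-123: 42.79%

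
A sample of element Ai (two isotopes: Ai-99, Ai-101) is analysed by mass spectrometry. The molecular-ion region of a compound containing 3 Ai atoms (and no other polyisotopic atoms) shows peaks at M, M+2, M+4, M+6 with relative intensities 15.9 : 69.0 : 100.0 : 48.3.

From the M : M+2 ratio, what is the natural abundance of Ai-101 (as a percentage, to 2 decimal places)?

59.13%

Let p = fractional abundance of Ai-99. I(M+2)/I(M) = [C(3,1)·p^2·(1−p)] / p^3 = 3·(1−p)/p = 69.0/15.9 = 4.3396
(1−p)/p = 4.3396/3 = 1.4465  ⇒  p = 1/(1 + 1.4465) = 0.4087
Ai-99: 40.87%, Ai-101: 59.13%.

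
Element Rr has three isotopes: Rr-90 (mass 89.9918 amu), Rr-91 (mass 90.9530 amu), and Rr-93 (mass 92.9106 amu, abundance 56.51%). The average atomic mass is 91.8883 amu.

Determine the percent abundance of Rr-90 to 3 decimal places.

17.784%

The remaining 43.49% is split between Rr-90 (fraction x) and Rr-91 (fraction 0.4349 − x).
Substituting: 89.9918x + 90.9530(0.4349 − x) = 39.38451994
(89.9918 − 90.9530)x = -0.17093976  ⇒  x = 0.17784, y = 0.25706
Rr-90: 17.784%, Rr-91: 25.706%.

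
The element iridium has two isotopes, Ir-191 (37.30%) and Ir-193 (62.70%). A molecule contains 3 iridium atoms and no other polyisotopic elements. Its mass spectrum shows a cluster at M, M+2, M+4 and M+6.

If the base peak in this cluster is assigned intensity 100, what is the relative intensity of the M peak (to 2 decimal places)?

Binomial terms of (0.3730 + 0.6270)^3: M 0.0519, M+2 0.2617, M+4 0.4399, M+6 0.2465 → M+4 is the base peak.
P(M+4) = C(3,2) × 0.3730^1 × 0.6270^2 = 3 × 0.3730 × 0.393129 = 0.439911 (base)
P(M) = C(3,0) × 0.3730^3 × 0.6270^0 = 1 × 0.05189512 × 1.0000 = 0.051895
Relative intensity = 0.051895 / 0.439911 × 100 = 11.80

11.80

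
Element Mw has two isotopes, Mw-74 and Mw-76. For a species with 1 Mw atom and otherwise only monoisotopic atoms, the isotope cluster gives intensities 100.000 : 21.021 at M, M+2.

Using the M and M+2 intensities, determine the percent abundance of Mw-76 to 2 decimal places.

Let p = fractional abundance of Mw-74. I(M+2)/I(M) = [C(1,1)·p^0·(1−p)] / p^1 = 1·(1−p)/p = 21.021/100.000 = 0.2102
(1−p)/p = 0.2102/1 = 0.2102  ⇒  p = 1/(1 + 0.2102) = 0.8263
Mw-74: 82.63%, Mw-76: 17.37%.

17.37%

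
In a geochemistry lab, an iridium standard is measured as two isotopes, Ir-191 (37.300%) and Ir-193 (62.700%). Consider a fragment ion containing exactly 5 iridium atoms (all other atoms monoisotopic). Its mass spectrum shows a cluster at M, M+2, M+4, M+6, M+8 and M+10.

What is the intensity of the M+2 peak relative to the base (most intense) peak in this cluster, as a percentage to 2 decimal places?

Binomial terms of (0.37300 + 0.62700)^5: M 0.0072, M+2 0.0607, M+4 0.2040, M+6 0.3429, M+8 0.2882, M+10 0.0969 → M+6 is the base peak.
P(M+6) = C(5,3) × 0.37300^2 × 0.62700^3 = 10 × 0.139129 × 0.24649188 = 0.342942 (base)
P(M+2) = C(5,1) × 0.37300^4 × 0.62700^1 = 5 × 0.01935688 × 0.6270 = 0.060684
Relative intensity = 0.060684 / 0.342942 × 100 = 17.70

17.70%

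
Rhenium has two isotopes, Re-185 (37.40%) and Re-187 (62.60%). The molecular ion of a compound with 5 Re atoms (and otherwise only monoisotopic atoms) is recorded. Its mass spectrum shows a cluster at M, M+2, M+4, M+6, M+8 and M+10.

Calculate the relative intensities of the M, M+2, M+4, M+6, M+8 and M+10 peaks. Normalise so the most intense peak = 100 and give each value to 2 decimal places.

2.13 : 17.85 : 59.74 : 100.00 : 83.69 : 28.02

Each Re atom is independently Re-185 (p = 0.3740) or Re-187 (q = 0.6260); the cluster is the binomial expansion (p + q)^5.
P(M) = 0.3740^5 = 0.007317
P(M+2) = 5 × 0.3740^4 × 0.6260^1 = 0.061239
P(M+4) = 10 × 0.3740^3 × 0.6260^2 = 0.205005
P(M+6) = 10 × 0.3740^2 × 0.6260^3 = 0.343136
P(M+8) = 5 × 0.3740^1 × 0.6260^4 = 0.287170
P(M+10) = 0.6260^5 = 0.096133
The M+6 peak is largest (0.343136); scaling to 100 gives 2.13 : 17.85 : 59.74 : 100.00 : 83.69 : 28.02.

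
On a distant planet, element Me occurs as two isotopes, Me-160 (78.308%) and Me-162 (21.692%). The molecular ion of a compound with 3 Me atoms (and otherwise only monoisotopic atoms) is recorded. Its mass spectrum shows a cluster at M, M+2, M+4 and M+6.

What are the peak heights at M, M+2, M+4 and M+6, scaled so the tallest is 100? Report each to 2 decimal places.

100.00 : 83.10 : 23.02 : 2.13

Each Me atom is independently Me-160 (p = 0.78308) or Me-162 (q = 0.21692); the cluster is the binomial expansion (p + q)^3.
P(M) = 0.78308^3 = 0.480196
P(M+2) = 3 × 0.78308^2 × 0.21692^1 = 0.399055
P(M+4) = 3 × 0.78308^1 × 0.21692^2 = 0.110542
P(M+6) = 0.21692^3 = 0.010207
The M peak is largest (0.480196); scaling to 100 gives 100.00 : 83.10 : 23.02 : 2.13.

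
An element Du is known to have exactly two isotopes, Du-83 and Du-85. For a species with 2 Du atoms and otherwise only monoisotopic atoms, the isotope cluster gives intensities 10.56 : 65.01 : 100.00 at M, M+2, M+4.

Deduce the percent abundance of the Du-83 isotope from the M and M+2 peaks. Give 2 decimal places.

24.52%

Write p for the Du-83 fraction. I(M+2)/I(M) = [C(2,1)·p^1·(1−p)] / p^2 = 2·(1−p)/p = 65.01/10.56 = 6.1562
(1−p)/p = 6.1562/2 = 3.0781  ⇒  p = 1/(1 + 3.0781) = 0.2452
Du-83: 24.52%, Du-85: 75.48%.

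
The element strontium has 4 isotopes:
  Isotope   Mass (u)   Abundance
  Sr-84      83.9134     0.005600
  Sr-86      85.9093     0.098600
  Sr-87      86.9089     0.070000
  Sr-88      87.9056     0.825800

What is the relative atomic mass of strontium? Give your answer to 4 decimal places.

87.6166 u

Ar = Σ fᵢ·mᵢ = 0.005600 × 83.9134 + 0.098600 × 85.9093 + 0.070000 × 86.9089 + 0.825800 × 87.9056
= 0.46992 + 8.47066 + 6.08362 + 72.59244 = 87.61664 u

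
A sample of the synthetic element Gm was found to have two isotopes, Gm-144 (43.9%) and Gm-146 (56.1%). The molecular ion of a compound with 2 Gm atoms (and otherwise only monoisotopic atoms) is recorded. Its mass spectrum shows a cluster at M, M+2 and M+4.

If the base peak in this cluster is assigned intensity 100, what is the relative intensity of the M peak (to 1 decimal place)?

39.1

Term probabilities: M 0.1927, M+2 0.4926, M+4 0.3147. Base peak = M+2.
P(M+2) = C(2,1) × 0.439^1 × 0.561^1 = 2 × 0.4390 × 0.5610 = 0.492558 (base)
P(M) = C(2,0) × 0.439^2 × 0.561^0 = 1 × 0.192721 × 1.0000 = 0.192721
Relative intensity = 0.192721 / 0.492558 × 100 = 39.1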